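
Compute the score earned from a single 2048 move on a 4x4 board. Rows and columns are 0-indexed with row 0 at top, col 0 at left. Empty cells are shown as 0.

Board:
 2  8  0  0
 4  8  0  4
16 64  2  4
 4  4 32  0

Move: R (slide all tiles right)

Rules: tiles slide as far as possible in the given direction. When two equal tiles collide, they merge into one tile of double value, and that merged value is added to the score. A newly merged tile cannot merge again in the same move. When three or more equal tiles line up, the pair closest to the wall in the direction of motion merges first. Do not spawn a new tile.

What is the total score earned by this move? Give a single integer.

Answer: 8

Derivation:
Slide right:
row 0: [2, 8, 0, 0] -> [0, 0, 2, 8]  score +0 (running 0)
row 1: [4, 8, 0, 4] -> [0, 4, 8, 4]  score +0 (running 0)
row 2: [16, 64, 2, 4] -> [16, 64, 2, 4]  score +0 (running 0)
row 3: [4, 4, 32, 0] -> [0, 0, 8, 32]  score +8 (running 8)
Board after move:
 0  0  2  8
 0  4  8  4
16 64  2  4
 0  0  8 32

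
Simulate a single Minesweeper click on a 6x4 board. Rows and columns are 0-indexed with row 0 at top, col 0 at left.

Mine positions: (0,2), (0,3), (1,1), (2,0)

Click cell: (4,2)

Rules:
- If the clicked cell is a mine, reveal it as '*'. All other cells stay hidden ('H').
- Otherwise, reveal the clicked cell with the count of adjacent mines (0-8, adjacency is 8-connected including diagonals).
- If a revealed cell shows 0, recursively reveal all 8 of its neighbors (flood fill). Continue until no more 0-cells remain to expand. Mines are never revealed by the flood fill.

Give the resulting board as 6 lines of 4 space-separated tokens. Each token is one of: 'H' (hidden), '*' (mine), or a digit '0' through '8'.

H H H H
H H 3 2
H 2 1 0
1 1 0 0
0 0 0 0
0 0 0 0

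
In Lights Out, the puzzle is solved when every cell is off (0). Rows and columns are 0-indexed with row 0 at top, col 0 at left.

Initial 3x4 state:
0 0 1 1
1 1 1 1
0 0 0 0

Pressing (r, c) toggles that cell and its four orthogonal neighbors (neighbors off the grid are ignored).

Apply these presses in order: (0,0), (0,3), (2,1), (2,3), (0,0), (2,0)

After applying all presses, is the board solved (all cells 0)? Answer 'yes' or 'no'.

After press 1 at (0,0):
1 1 1 1
0 1 1 1
0 0 0 0

After press 2 at (0,3):
1 1 0 0
0 1 1 0
0 0 0 0

After press 3 at (2,1):
1 1 0 0
0 0 1 0
1 1 1 0

After press 4 at (2,3):
1 1 0 0
0 0 1 1
1 1 0 1

After press 5 at (0,0):
0 0 0 0
1 0 1 1
1 1 0 1

After press 6 at (2,0):
0 0 0 0
0 0 1 1
0 0 0 1

Lights still on: 3

Answer: no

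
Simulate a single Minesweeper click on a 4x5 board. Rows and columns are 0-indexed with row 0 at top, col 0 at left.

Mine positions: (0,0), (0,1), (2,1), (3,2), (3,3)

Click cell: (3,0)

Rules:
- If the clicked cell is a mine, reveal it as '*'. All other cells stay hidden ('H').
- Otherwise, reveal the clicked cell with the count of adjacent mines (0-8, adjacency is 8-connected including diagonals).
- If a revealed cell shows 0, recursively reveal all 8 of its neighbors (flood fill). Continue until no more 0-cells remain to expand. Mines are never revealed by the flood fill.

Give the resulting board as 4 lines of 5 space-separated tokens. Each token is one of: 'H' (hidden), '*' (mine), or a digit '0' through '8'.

H H H H H
H H H H H
H H H H H
1 H H H H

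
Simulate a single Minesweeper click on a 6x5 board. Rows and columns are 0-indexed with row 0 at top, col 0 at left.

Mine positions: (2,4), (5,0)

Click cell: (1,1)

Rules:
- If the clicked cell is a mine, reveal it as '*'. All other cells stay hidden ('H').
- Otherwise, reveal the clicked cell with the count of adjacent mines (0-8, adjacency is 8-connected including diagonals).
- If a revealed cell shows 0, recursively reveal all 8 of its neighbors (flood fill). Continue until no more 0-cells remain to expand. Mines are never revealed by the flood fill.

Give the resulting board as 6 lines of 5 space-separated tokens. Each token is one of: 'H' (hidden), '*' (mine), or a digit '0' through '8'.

0 0 0 0 0
0 0 0 1 1
0 0 0 1 H
0 0 0 1 1
1 1 0 0 0
H 1 0 0 0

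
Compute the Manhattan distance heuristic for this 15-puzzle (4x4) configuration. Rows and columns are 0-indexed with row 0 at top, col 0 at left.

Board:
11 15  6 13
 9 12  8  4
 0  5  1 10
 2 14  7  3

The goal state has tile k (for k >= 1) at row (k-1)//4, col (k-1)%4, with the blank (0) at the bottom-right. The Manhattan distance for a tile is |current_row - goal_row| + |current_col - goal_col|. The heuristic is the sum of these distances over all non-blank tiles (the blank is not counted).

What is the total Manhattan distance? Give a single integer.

Answer: 40

Derivation:
Tile 11: at (0,0), goal (2,2), distance |0-2|+|0-2| = 4
Tile 15: at (0,1), goal (3,2), distance |0-3|+|1-2| = 4
Tile 6: at (0,2), goal (1,1), distance |0-1|+|2-1| = 2
Tile 13: at (0,3), goal (3,0), distance |0-3|+|3-0| = 6
Tile 9: at (1,0), goal (2,0), distance |1-2|+|0-0| = 1
Tile 12: at (1,1), goal (2,3), distance |1-2|+|1-3| = 3
Tile 8: at (1,2), goal (1,3), distance |1-1|+|2-3| = 1
Tile 4: at (1,3), goal (0,3), distance |1-0|+|3-3| = 1
Tile 5: at (2,1), goal (1,0), distance |2-1|+|1-0| = 2
Tile 1: at (2,2), goal (0,0), distance |2-0|+|2-0| = 4
Tile 10: at (2,3), goal (2,1), distance |2-2|+|3-1| = 2
Tile 2: at (3,0), goal (0,1), distance |3-0|+|0-1| = 4
Tile 14: at (3,1), goal (3,1), distance |3-3|+|1-1| = 0
Tile 7: at (3,2), goal (1,2), distance |3-1|+|2-2| = 2
Tile 3: at (3,3), goal (0,2), distance |3-0|+|3-2| = 4
Sum: 4 + 4 + 2 + 6 + 1 + 3 + 1 + 1 + 2 + 4 + 2 + 4 + 0 + 2 + 4 = 40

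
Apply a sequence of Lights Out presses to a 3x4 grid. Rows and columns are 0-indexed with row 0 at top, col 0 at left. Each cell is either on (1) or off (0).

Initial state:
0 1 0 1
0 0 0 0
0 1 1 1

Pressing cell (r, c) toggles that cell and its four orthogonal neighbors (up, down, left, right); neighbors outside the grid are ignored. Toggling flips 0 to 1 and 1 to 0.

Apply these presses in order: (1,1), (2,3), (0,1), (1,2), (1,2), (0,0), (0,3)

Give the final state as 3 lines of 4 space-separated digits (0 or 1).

After press 1 at (1,1):
0 0 0 1
1 1 1 0
0 0 1 1

After press 2 at (2,3):
0 0 0 1
1 1 1 1
0 0 0 0

After press 3 at (0,1):
1 1 1 1
1 0 1 1
0 0 0 0

After press 4 at (1,2):
1 1 0 1
1 1 0 0
0 0 1 0

After press 5 at (1,2):
1 1 1 1
1 0 1 1
0 0 0 0

After press 6 at (0,0):
0 0 1 1
0 0 1 1
0 0 0 0

After press 7 at (0,3):
0 0 0 0
0 0 1 0
0 0 0 0

Answer: 0 0 0 0
0 0 1 0
0 0 0 0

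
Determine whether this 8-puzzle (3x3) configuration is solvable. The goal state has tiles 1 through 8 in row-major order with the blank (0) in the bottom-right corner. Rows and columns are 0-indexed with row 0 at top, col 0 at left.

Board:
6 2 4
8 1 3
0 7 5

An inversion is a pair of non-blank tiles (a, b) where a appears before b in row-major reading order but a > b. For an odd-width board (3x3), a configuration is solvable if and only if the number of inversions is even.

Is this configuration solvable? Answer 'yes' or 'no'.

Inversions (pairs i<j in row-major order where tile[i] > tile[j] > 0): 13
13 is odd, so the puzzle is not solvable.

Answer: no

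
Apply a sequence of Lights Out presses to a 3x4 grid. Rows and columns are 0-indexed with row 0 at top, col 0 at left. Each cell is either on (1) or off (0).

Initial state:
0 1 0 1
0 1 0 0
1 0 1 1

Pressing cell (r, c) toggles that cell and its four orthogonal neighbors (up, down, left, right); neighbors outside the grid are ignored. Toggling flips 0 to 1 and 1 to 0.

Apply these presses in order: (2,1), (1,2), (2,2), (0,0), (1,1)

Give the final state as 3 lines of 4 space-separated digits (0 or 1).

Answer: 1 1 1 1
0 0 1 1
0 1 0 0

Derivation:
After press 1 at (2,1):
0 1 0 1
0 0 0 0
0 1 0 1

After press 2 at (1,2):
0 1 1 1
0 1 1 1
0 1 1 1

After press 3 at (2,2):
0 1 1 1
0 1 0 1
0 0 0 0

After press 4 at (0,0):
1 0 1 1
1 1 0 1
0 0 0 0

After press 5 at (1,1):
1 1 1 1
0 0 1 1
0 1 0 0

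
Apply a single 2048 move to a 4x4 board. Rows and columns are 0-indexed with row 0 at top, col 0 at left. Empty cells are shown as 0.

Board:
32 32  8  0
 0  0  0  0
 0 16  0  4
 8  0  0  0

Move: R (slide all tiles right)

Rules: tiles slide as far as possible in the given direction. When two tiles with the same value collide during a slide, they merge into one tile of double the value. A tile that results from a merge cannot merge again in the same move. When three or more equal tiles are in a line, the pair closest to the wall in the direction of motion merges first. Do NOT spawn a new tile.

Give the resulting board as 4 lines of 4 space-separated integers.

Answer:  0  0 64  8
 0  0  0  0
 0  0 16  4
 0  0  0  8

Derivation:
Slide right:
row 0: [32, 32, 8, 0] -> [0, 0, 64, 8]
row 1: [0, 0, 0, 0] -> [0, 0, 0, 0]
row 2: [0, 16, 0, 4] -> [0, 0, 16, 4]
row 3: [8, 0, 0, 0] -> [0, 0, 0, 8]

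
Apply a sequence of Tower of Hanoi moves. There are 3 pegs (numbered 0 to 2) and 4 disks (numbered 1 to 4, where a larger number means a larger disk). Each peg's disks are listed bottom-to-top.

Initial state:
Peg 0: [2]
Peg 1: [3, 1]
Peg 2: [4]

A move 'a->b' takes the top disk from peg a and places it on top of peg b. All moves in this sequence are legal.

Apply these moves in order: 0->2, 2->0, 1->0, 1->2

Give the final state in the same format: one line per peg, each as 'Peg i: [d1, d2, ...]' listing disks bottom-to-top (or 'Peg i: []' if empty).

Answer: Peg 0: [2, 1]
Peg 1: []
Peg 2: [4, 3]

Derivation:
After move 1 (0->2):
Peg 0: []
Peg 1: [3, 1]
Peg 2: [4, 2]

After move 2 (2->0):
Peg 0: [2]
Peg 1: [3, 1]
Peg 2: [4]

After move 3 (1->0):
Peg 0: [2, 1]
Peg 1: [3]
Peg 2: [4]

After move 4 (1->2):
Peg 0: [2, 1]
Peg 1: []
Peg 2: [4, 3]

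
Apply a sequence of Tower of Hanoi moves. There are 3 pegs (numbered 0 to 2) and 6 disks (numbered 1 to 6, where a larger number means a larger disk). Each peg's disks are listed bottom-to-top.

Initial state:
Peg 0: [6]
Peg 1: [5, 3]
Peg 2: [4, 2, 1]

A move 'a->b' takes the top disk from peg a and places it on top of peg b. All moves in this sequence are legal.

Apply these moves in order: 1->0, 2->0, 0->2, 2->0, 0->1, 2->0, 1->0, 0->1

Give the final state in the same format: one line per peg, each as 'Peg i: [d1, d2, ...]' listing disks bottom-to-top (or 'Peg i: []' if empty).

Answer: Peg 0: [6, 3, 2]
Peg 1: [5, 1]
Peg 2: [4]

Derivation:
After move 1 (1->0):
Peg 0: [6, 3]
Peg 1: [5]
Peg 2: [4, 2, 1]

After move 2 (2->0):
Peg 0: [6, 3, 1]
Peg 1: [5]
Peg 2: [4, 2]

After move 3 (0->2):
Peg 0: [6, 3]
Peg 1: [5]
Peg 2: [4, 2, 1]

After move 4 (2->0):
Peg 0: [6, 3, 1]
Peg 1: [5]
Peg 2: [4, 2]

After move 5 (0->1):
Peg 0: [6, 3]
Peg 1: [5, 1]
Peg 2: [4, 2]

After move 6 (2->0):
Peg 0: [6, 3, 2]
Peg 1: [5, 1]
Peg 2: [4]

After move 7 (1->0):
Peg 0: [6, 3, 2, 1]
Peg 1: [5]
Peg 2: [4]

After move 8 (0->1):
Peg 0: [6, 3, 2]
Peg 1: [5, 1]
Peg 2: [4]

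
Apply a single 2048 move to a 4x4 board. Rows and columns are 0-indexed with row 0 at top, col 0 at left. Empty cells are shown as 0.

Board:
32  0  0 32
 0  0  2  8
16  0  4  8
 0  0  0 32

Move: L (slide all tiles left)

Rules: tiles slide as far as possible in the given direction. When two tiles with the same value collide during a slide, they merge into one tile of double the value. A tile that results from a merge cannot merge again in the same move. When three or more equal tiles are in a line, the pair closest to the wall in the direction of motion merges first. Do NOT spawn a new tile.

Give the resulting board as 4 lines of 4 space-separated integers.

Slide left:
row 0: [32, 0, 0, 32] -> [64, 0, 0, 0]
row 1: [0, 0, 2, 8] -> [2, 8, 0, 0]
row 2: [16, 0, 4, 8] -> [16, 4, 8, 0]
row 3: [0, 0, 0, 32] -> [32, 0, 0, 0]

Answer: 64  0  0  0
 2  8  0  0
16  4  8  0
32  0  0  0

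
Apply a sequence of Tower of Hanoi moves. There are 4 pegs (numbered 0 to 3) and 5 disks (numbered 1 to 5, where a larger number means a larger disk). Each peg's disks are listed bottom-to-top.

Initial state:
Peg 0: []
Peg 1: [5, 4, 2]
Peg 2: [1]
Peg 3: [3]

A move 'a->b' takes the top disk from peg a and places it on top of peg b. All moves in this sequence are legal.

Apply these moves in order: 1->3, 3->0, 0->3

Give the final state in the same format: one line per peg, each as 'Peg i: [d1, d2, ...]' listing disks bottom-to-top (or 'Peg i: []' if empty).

After move 1 (1->3):
Peg 0: []
Peg 1: [5, 4]
Peg 2: [1]
Peg 3: [3, 2]

After move 2 (3->0):
Peg 0: [2]
Peg 1: [5, 4]
Peg 2: [1]
Peg 3: [3]

After move 3 (0->3):
Peg 0: []
Peg 1: [5, 4]
Peg 2: [1]
Peg 3: [3, 2]

Answer: Peg 0: []
Peg 1: [5, 4]
Peg 2: [1]
Peg 3: [3, 2]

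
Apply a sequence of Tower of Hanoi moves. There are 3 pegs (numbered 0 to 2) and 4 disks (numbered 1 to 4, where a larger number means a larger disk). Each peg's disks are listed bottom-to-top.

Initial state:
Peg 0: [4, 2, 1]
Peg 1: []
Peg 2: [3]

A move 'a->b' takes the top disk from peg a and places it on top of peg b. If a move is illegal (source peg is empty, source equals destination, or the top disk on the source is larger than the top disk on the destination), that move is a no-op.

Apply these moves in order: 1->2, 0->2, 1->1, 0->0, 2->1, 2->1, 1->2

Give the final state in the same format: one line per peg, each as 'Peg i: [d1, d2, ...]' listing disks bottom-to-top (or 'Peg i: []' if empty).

Answer: Peg 0: [4, 2]
Peg 1: []
Peg 2: [3, 1]

Derivation:
After move 1 (1->2):
Peg 0: [4, 2, 1]
Peg 1: []
Peg 2: [3]

After move 2 (0->2):
Peg 0: [4, 2]
Peg 1: []
Peg 2: [3, 1]

After move 3 (1->1):
Peg 0: [4, 2]
Peg 1: []
Peg 2: [3, 1]

After move 4 (0->0):
Peg 0: [4, 2]
Peg 1: []
Peg 2: [3, 1]

After move 5 (2->1):
Peg 0: [4, 2]
Peg 1: [1]
Peg 2: [3]

After move 6 (2->1):
Peg 0: [4, 2]
Peg 1: [1]
Peg 2: [3]

After move 7 (1->2):
Peg 0: [4, 2]
Peg 1: []
Peg 2: [3, 1]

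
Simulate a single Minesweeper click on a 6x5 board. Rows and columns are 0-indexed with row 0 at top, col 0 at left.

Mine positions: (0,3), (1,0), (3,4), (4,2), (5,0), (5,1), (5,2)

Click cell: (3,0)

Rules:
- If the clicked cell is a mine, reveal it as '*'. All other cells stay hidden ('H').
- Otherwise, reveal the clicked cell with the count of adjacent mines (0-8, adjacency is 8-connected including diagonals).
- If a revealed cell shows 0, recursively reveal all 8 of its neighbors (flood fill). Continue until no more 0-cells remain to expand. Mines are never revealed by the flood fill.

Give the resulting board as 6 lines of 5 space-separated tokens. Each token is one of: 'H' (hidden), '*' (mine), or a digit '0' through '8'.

H H H H H
H H H H H
1 1 H H H
0 1 H H H
2 4 H H H
H H H H H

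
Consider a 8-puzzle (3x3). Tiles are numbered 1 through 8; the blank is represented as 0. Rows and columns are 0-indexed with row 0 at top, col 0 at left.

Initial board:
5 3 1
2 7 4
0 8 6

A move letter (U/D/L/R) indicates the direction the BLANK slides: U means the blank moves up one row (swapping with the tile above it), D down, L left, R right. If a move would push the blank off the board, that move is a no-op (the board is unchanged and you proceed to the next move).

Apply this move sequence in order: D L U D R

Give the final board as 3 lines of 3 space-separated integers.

After move 1 (D):
5 3 1
2 7 4
0 8 6

After move 2 (L):
5 3 1
2 7 4
0 8 6

After move 3 (U):
5 3 1
0 7 4
2 8 6

After move 4 (D):
5 3 1
2 7 4
0 8 6

After move 5 (R):
5 3 1
2 7 4
8 0 6

Answer: 5 3 1
2 7 4
8 0 6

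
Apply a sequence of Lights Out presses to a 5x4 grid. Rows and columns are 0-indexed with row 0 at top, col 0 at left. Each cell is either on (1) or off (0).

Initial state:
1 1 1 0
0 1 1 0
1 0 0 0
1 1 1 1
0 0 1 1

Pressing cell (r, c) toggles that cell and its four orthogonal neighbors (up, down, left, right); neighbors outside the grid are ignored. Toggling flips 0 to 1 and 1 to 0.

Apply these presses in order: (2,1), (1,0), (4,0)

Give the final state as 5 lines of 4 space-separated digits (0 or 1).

After press 1 at (2,1):
1 1 1 0
0 0 1 0
0 1 1 0
1 0 1 1
0 0 1 1

After press 2 at (1,0):
0 1 1 0
1 1 1 0
1 1 1 0
1 0 1 1
0 0 1 1

After press 3 at (4,0):
0 1 1 0
1 1 1 0
1 1 1 0
0 0 1 1
1 1 1 1

Answer: 0 1 1 0
1 1 1 0
1 1 1 0
0 0 1 1
1 1 1 1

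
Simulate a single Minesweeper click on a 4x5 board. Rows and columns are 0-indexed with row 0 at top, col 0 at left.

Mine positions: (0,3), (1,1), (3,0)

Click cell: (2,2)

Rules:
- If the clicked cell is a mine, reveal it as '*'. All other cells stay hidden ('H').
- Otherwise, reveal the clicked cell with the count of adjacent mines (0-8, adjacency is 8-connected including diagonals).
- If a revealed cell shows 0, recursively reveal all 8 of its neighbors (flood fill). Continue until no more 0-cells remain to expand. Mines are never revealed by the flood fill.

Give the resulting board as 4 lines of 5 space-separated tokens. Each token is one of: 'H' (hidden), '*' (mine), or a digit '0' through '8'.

H H H H H
H H H H H
H H 1 H H
H H H H H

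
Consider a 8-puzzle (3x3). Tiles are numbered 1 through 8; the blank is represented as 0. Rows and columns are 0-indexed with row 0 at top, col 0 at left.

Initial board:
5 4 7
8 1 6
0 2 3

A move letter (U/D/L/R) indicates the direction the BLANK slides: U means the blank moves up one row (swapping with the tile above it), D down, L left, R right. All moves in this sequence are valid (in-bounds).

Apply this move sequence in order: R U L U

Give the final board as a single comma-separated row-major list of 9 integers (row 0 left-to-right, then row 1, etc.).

Answer: 0, 4, 7, 5, 8, 6, 2, 1, 3

Derivation:
After move 1 (R):
5 4 7
8 1 6
2 0 3

After move 2 (U):
5 4 7
8 0 6
2 1 3

After move 3 (L):
5 4 7
0 8 6
2 1 3

After move 4 (U):
0 4 7
5 8 6
2 1 3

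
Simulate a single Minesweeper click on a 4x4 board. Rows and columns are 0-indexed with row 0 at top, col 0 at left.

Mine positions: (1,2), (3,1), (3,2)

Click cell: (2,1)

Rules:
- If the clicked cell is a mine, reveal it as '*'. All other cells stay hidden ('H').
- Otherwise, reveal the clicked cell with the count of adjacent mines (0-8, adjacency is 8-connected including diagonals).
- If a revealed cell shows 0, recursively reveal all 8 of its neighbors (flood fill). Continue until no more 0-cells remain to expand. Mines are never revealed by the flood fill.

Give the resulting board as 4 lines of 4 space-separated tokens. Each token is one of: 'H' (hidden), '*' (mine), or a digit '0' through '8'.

H H H H
H H H H
H 3 H H
H H H H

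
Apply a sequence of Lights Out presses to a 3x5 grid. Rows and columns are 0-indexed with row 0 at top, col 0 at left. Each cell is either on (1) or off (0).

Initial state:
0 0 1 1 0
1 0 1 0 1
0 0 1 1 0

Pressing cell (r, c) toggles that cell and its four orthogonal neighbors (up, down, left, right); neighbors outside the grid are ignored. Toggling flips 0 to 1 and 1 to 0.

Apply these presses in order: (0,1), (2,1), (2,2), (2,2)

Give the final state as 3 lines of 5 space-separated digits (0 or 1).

After press 1 at (0,1):
1 1 0 1 0
1 1 1 0 1
0 0 1 1 0

After press 2 at (2,1):
1 1 0 1 0
1 0 1 0 1
1 1 0 1 0

After press 3 at (2,2):
1 1 0 1 0
1 0 0 0 1
1 0 1 0 0

After press 4 at (2,2):
1 1 0 1 0
1 0 1 0 1
1 1 0 1 0

Answer: 1 1 0 1 0
1 0 1 0 1
1 1 0 1 0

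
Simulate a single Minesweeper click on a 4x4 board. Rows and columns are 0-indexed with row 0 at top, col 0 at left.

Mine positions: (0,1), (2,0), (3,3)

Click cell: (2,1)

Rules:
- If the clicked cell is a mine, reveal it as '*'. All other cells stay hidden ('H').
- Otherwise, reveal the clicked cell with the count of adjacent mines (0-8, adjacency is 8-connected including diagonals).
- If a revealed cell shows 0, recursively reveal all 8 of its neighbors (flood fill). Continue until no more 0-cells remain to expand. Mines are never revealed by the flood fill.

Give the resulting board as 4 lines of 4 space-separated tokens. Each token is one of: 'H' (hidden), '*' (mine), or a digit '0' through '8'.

H H H H
H H H H
H 1 H H
H H H H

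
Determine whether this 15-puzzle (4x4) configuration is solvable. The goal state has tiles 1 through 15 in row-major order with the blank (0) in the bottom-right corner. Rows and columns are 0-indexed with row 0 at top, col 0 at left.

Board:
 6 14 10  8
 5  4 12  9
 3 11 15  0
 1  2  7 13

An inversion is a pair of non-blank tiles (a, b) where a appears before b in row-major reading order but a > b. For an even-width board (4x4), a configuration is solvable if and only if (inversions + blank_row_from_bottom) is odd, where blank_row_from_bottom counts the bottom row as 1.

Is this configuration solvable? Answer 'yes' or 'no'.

Inversions: 57
Blank is in row 2 (0-indexed from top), which is row 2 counting from the bottom (bottom = 1).
57 + 2 = 59, which is odd, so the puzzle is solvable.

Answer: yes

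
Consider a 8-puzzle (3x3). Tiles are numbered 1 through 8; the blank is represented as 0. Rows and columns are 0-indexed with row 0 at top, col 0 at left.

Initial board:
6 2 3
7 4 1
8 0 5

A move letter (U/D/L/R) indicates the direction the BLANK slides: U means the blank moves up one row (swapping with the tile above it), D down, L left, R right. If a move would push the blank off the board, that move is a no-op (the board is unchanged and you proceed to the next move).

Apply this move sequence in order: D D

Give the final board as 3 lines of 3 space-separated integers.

After move 1 (D):
6 2 3
7 4 1
8 0 5

After move 2 (D):
6 2 3
7 4 1
8 0 5

Answer: 6 2 3
7 4 1
8 0 5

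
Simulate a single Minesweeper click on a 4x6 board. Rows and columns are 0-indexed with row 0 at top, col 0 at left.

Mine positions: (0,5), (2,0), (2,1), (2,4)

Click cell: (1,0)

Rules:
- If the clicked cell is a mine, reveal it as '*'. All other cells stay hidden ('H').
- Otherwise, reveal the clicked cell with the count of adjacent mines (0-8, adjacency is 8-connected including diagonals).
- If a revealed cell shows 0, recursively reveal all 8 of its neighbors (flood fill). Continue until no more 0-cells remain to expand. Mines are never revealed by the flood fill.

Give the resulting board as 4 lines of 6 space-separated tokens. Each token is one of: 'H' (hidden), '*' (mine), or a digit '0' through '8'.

H H H H H H
2 H H H H H
H H H H H H
H H H H H H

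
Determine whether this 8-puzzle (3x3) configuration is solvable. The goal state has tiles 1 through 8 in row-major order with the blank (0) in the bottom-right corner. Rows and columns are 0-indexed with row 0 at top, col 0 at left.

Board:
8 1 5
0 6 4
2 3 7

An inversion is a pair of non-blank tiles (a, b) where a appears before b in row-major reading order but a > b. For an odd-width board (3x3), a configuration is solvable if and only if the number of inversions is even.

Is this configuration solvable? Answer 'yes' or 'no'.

Inversions (pairs i<j in row-major order where tile[i] > tile[j] > 0): 15
15 is odd, so the puzzle is not solvable.

Answer: no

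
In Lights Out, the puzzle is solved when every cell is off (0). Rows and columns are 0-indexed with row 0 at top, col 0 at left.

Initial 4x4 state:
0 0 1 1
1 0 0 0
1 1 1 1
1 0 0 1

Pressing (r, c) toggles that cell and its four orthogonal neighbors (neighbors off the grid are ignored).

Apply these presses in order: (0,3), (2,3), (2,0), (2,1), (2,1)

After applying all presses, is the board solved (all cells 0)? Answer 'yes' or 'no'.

After press 1 at (0,3):
0 0 0 0
1 0 0 1
1 1 1 1
1 0 0 1

After press 2 at (2,3):
0 0 0 0
1 0 0 0
1 1 0 0
1 0 0 0

After press 3 at (2,0):
0 0 0 0
0 0 0 0
0 0 0 0
0 0 0 0

After press 4 at (2,1):
0 0 0 0
0 1 0 0
1 1 1 0
0 1 0 0

After press 5 at (2,1):
0 0 0 0
0 0 0 0
0 0 0 0
0 0 0 0

Lights still on: 0

Answer: yes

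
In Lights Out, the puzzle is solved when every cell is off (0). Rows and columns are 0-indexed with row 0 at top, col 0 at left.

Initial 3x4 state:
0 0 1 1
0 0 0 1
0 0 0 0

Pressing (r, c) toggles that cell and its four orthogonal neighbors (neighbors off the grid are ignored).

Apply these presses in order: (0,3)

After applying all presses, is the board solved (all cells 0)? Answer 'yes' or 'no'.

After press 1 at (0,3):
0 0 0 0
0 0 0 0
0 0 0 0

Lights still on: 0

Answer: yes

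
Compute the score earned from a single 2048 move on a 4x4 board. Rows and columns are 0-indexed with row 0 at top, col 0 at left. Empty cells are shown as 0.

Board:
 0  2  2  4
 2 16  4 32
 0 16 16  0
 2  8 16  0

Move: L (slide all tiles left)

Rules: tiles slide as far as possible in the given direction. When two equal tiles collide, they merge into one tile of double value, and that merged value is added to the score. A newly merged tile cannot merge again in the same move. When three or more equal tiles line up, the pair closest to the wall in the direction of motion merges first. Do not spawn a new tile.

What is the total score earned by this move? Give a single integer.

Answer: 36

Derivation:
Slide left:
row 0: [0, 2, 2, 4] -> [4, 4, 0, 0]  score +4 (running 4)
row 1: [2, 16, 4, 32] -> [2, 16, 4, 32]  score +0 (running 4)
row 2: [0, 16, 16, 0] -> [32, 0, 0, 0]  score +32 (running 36)
row 3: [2, 8, 16, 0] -> [2, 8, 16, 0]  score +0 (running 36)
Board after move:
 4  4  0  0
 2 16  4 32
32  0  0  0
 2  8 16  0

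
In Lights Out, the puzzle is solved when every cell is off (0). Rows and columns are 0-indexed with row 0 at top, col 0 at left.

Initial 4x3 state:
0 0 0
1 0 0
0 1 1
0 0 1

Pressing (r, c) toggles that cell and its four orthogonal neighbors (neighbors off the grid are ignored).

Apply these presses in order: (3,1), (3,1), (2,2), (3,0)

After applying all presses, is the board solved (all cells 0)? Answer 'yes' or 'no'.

Answer: no

Derivation:
After press 1 at (3,1):
0 0 0
1 0 0
0 0 1
1 1 0

After press 2 at (3,1):
0 0 0
1 0 0
0 1 1
0 0 1

After press 3 at (2,2):
0 0 0
1 0 1
0 0 0
0 0 0

After press 4 at (3,0):
0 0 0
1 0 1
1 0 0
1 1 0

Lights still on: 5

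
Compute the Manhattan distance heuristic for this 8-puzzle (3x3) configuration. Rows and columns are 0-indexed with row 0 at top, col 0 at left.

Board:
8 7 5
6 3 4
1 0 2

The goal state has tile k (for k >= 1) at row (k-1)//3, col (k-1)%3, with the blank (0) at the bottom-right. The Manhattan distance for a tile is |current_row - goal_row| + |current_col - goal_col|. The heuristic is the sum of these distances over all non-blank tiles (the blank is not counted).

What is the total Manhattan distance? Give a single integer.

Answer: 19

Derivation:
Tile 8: (0,0)->(2,1) = 3
Tile 7: (0,1)->(2,0) = 3
Tile 5: (0,2)->(1,1) = 2
Tile 6: (1,0)->(1,2) = 2
Tile 3: (1,1)->(0,2) = 2
Tile 4: (1,2)->(1,0) = 2
Tile 1: (2,0)->(0,0) = 2
Tile 2: (2,2)->(0,1) = 3
Sum: 3 + 3 + 2 + 2 + 2 + 2 + 2 + 3 = 19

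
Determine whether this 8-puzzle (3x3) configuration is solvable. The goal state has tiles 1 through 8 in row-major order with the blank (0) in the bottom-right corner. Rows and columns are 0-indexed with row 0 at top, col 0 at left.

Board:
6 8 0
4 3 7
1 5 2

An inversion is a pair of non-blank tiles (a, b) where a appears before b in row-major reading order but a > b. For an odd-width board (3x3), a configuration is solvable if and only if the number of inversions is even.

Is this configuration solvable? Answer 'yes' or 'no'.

Answer: yes

Derivation:
Inversions (pairs i<j in row-major order where tile[i] > tile[j] > 0): 20
20 is even, so the puzzle is solvable.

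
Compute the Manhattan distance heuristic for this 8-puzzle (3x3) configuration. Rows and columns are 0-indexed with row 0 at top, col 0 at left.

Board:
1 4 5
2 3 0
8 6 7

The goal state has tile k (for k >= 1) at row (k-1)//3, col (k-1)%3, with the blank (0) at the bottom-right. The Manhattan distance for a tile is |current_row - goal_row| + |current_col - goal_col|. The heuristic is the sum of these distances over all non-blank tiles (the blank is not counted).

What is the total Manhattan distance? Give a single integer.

Answer: 13

Derivation:
Tile 1: at (0,0), goal (0,0), distance |0-0|+|0-0| = 0
Tile 4: at (0,1), goal (1,0), distance |0-1|+|1-0| = 2
Tile 5: at (0,2), goal (1,1), distance |0-1|+|2-1| = 2
Tile 2: at (1,0), goal (0,1), distance |1-0|+|0-1| = 2
Tile 3: at (1,1), goal (0,2), distance |1-0|+|1-2| = 2
Tile 8: at (2,0), goal (2,1), distance |2-2|+|0-1| = 1
Tile 6: at (2,1), goal (1,2), distance |2-1|+|1-2| = 2
Tile 7: at (2,2), goal (2,0), distance |2-2|+|2-0| = 2
Sum: 0 + 2 + 2 + 2 + 2 + 1 + 2 + 2 = 13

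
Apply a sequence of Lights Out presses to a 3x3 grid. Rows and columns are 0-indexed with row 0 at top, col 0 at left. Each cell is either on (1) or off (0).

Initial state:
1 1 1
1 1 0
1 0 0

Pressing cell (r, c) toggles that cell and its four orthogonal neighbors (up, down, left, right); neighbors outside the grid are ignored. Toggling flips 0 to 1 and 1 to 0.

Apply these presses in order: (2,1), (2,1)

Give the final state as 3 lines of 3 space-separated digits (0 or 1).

After press 1 at (2,1):
1 1 1
1 0 0
0 1 1

After press 2 at (2,1):
1 1 1
1 1 0
1 0 0

Answer: 1 1 1
1 1 0
1 0 0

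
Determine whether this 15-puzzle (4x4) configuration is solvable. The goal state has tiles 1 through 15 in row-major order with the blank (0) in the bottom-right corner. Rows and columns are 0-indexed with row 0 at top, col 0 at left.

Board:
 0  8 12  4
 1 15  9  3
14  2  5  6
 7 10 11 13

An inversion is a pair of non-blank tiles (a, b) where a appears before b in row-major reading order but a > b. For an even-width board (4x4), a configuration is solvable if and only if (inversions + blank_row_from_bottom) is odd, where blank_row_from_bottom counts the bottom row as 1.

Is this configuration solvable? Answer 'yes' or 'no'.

Inversions: 43
Blank is in row 0 (0-indexed from top), which is row 4 counting from the bottom (bottom = 1).
43 + 4 = 47, which is odd, so the puzzle is solvable.

Answer: yes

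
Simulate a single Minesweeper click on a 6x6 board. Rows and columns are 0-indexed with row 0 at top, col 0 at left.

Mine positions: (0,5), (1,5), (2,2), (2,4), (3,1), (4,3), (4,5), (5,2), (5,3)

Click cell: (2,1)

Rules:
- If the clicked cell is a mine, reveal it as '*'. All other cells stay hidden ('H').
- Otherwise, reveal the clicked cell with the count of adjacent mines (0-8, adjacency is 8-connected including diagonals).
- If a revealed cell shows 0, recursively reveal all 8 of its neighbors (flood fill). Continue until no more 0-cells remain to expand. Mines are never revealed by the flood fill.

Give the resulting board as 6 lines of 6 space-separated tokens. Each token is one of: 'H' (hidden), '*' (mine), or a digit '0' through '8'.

H H H H H H
H H H H H H
H 2 H H H H
H H H H H H
H H H H H H
H H H H H H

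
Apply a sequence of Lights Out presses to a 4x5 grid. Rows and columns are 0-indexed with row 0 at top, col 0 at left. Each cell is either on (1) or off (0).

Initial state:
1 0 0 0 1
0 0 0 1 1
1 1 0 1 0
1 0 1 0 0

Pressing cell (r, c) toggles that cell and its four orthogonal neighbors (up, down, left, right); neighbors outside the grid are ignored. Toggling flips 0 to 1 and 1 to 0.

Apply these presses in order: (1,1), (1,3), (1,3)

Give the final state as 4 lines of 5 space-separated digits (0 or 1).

Answer: 1 1 0 0 1
1 1 1 1 1
1 0 0 1 0
1 0 1 0 0

Derivation:
After press 1 at (1,1):
1 1 0 0 1
1 1 1 1 1
1 0 0 1 0
1 0 1 0 0

After press 2 at (1,3):
1 1 0 1 1
1 1 0 0 0
1 0 0 0 0
1 0 1 0 0

After press 3 at (1,3):
1 1 0 0 1
1 1 1 1 1
1 0 0 1 0
1 0 1 0 0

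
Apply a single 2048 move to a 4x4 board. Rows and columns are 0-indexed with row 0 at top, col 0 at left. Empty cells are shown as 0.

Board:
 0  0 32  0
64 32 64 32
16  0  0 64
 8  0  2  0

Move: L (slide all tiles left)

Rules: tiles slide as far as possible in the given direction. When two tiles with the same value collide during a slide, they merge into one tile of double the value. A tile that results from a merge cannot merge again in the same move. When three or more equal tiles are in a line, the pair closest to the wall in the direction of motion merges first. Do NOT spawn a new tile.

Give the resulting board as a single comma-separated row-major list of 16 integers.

Slide left:
row 0: [0, 0, 32, 0] -> [32, 0, 0, 0]
row 1: [64, 32, 64, 32] -> [64, 32, 64, 32]
row 2: [16, 0, 0, 64] -> [16, 64, 0, 0]
row 3: [8, 0, 2, 0] -> [8, 2, 0, 0]

Answer: 32, 0, 0, 0, 64, 32, 64, 32, 16, 64, 0, 0, 8, 2, 0, 0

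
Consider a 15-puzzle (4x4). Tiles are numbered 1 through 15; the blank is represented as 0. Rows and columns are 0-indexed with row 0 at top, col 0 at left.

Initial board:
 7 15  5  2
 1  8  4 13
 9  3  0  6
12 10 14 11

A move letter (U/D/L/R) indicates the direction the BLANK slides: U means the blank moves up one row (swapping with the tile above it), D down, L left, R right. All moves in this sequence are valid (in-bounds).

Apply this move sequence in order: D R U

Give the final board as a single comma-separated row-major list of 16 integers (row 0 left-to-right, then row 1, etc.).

After move 1 (D):
 7 15  5  2
 1  8  4 13
 9  3 14  6
12 10  0 11

After move 2 (R):
 7 15  5  2
 1  8  4 13
 9  3 14  6
12 10 11  0

After move 3 (U):
 7 15  5  2
 1  8  4 13
 9  3 14  0
12 10 11  6

Answer: 7, 15, 5, 2, 1, 8, 4, 13, 9, 3, 14, 0, 12, 10, 11, 6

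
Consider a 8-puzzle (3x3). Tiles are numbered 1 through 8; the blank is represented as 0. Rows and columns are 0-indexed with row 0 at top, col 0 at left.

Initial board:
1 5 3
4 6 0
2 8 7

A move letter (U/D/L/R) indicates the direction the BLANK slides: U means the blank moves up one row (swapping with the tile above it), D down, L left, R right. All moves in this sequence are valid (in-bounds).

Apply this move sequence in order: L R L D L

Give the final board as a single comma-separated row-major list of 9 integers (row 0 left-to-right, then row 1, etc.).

Answer: 1, 5, 3, 4, 8, 6, 0, 2, 7

Derivation:
After move 1 (L):
1 5 3
4 0 6
2 8 7

After move 2 (R):
1 5 3
4 6 0
2 8 7

After move 3 (L):
1 5 3
4 0 6
2 8 7

After move 4 (D):
1 5 3
4 8 6
2 0 7

After move 5 (L):
1 5 3
4 8 6
0 2 7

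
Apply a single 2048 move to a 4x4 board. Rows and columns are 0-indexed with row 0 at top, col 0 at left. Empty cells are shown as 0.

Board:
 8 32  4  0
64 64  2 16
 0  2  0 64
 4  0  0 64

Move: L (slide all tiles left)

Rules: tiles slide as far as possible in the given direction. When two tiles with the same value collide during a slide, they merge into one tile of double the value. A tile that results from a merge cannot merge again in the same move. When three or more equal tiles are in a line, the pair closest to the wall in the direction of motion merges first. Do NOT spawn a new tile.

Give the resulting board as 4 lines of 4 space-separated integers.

Slide left:
row 0: [8, 32, 4, 0] -> [8, 32, 4, 0]
row 1: [64, 64, 2, 16] -> [128, 2, 16, 0]
row 2: [0, 2, 0, 64] -> [2, 64, 0, 0]
row 3: [4, 0, 0, 64] -> [4, 64, 0, 0]

Answer:   8  32   4   0
128   2  16   0
  2  64   0   0
  4  64   0   0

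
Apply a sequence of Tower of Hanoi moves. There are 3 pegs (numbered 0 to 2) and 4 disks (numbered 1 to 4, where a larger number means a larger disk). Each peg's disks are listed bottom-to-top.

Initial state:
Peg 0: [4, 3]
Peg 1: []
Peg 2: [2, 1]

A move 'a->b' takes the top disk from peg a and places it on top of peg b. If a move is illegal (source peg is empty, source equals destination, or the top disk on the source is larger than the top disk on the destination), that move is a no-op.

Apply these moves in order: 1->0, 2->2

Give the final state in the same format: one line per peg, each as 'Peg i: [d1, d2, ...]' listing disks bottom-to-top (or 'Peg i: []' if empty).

Answer: Peg 0: [4, 3]
Peg 1: []
Peg 2: [2, 1]

Derivation:
After move 1 (1->0):
Peg 0: [4, 3]
Peg 1: []
Peg 2: [2, 1]

After move 2 (2->2):
Peg 0: [4, 3]
Peg 1: []
Peg 2: [2, 1]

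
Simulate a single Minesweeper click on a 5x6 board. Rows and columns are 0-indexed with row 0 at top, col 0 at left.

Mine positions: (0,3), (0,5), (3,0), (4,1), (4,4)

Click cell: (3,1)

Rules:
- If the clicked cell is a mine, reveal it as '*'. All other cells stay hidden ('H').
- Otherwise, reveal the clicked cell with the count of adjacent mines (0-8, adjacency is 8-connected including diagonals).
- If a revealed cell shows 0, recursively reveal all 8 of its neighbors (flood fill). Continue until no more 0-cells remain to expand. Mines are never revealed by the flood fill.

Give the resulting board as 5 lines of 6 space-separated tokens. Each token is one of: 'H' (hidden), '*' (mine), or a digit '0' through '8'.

H H H H H H
H H H H H H
H H H H H H
H 2 H H H H
H H H H H H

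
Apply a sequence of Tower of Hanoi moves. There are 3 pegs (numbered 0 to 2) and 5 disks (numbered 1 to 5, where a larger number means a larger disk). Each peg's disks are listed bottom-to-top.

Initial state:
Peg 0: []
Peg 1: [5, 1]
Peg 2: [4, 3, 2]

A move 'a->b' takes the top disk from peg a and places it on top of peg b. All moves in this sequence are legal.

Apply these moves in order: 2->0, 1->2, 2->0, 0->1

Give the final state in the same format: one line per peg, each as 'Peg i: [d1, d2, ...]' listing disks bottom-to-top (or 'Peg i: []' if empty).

Answer: Peg 0: [2]
Peg 1: [5, 1]
Peg 2: [4, 3]

Derivation:
After move 1 (2->0):
Peg 0: [2]
Peg 1: [5, 1]
Peg 2: [4, 3]

After move 2 (1->2):
Peg 0: [2]
Peg 1: [5]
Peg 2: [4, 3, 1]

After move 3 (2->0):
Peg 0: [2, 1]
Peg 1: [5]
Peg 2: [4, 3]

After move 4 (0->1):
Peg 0: [2]
Peg 1: [5, 1]
Peg 2: [4, 3]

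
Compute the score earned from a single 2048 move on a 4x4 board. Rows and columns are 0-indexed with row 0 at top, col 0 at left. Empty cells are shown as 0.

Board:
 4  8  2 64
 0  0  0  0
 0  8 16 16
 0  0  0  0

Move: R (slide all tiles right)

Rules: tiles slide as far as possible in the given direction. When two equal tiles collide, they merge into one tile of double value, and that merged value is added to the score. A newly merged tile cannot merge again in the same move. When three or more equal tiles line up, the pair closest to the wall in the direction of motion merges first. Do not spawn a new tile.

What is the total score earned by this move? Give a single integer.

Slide right:
row 0: [4, 8, 2, 64] -> [4, 8, 2, 64]  score +0 (running 0)
row 1: [0, 0, 0, 0] -> [0, 0, 0, 0]  score +0 (running 0)
row 2: [0, 8, 16, 16] -> [0, 0, 8, 32]  score +32 (running 32)
row 3: [0, 0, 0, 0] -> [0, 0, 0, 0]  score +0 (running 32)
Board after move:
 4  8  2 64
 0  0  0  0
 0  0  8 32
 0  0  0  0

Answer: 32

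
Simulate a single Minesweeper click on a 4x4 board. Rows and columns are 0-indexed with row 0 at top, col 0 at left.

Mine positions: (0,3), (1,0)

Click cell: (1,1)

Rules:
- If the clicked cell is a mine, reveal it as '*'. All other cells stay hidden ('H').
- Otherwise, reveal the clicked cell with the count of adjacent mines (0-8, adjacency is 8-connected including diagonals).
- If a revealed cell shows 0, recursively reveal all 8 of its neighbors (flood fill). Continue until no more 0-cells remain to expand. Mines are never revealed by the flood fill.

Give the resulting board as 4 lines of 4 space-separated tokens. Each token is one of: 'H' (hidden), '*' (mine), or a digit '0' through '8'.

H H H H
H 1 H H
H H H H
H H H H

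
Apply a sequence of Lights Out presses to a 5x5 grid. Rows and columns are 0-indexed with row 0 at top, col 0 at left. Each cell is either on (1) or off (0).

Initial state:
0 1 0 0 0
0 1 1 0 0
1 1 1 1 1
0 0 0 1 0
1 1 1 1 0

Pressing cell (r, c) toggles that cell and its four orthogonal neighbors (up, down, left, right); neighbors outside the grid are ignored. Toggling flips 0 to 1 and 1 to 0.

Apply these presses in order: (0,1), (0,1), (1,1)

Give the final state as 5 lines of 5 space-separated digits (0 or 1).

After press 1 at (0,1):
1 0 1 0 0
0 0 1 0 0
1 1 1 1 1
0 0 0 1 0
1 1 1 1 0

After press 2 at (0,1):
0 1 0 0 0
0 1 1 0 0
1 1 1 1 1
0 0 0 1 0
1 1 1 1 0

After press 3 at (1,1):
0 0 0 0 0
1 0 0 0 0
1 0 1 1 1
0 0 0 1 0
1 1 1 1 0

Answer: 0 0 0 0 0
1 0 0 0 0
1 0 1 1 1
0 0 0 1 0
1 1 1 1 0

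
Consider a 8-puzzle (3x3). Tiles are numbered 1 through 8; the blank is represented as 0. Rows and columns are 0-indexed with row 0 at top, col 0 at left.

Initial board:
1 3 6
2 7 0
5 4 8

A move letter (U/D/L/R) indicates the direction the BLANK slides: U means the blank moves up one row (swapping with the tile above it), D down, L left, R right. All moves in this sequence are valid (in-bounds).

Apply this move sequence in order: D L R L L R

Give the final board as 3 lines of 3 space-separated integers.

After move 1 (D):
1 3 6
2 7 8
5 4 0

After move 2 (L):
1 3 6
2 7 8
5 0 4

After move 3 (R):
1 3 6
2 7 8
5 4 0

After move 4 (L):
1 3 6
2 7 8
5 0 4

After move 5 (L):
1 3 6
2 7 8
0 5 4

After move 6 (R):
1 3 6
2 7 8
5 0 4

Answer: 1 3 6
2 7 8
5 0 4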